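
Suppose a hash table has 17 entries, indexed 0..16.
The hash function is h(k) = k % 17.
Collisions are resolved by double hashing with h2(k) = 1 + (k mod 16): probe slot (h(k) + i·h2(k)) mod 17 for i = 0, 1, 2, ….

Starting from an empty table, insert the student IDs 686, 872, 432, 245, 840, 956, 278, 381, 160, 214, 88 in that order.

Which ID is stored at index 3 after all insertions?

686 hashes to 6; slot 6 is free -> place at 6.
872 hashes to 5; slot 5 is free -> place at 5.
432 hashes to 7; slot 7 is free -> place at 7.
245 hashes to 7, h2=6; 7 taken -> place at 13.
840 hashes to 7, h2=9; 7 taken -> place at 16.
956 hashes to 4; slot 4 is free -> place at 4.
278 hashes to 6, h2=7; 6,13 taken -> place at 3.
381 hashes to 7, h2=14; 7,4 taken -> place at 1.
160 hashes to 7, h2=1; 7 taken -> place at 8.
214 hashes to 10; slot 10 is free -> place at 10.
88 hashes to 3, h2=9; 3 taken -> place at 12.
Table: [∅, 381, ∅, 278, 956, 872, 686, 432, 160, ∅, 214, ∅, 88, 245, ∅, ∅, 840]

278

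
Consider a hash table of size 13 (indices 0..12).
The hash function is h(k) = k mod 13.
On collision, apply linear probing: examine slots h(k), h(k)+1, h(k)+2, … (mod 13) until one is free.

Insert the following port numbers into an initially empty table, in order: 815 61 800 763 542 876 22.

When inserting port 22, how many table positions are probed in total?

5

815 hashes to 9; slot 9 is free => place at 9.
61 hashes to 9; 9 taken => place at 10.
800 hashes to 7; slot 7 is free => place at 7.
763 hashes to 9; 9,10 taken => place at 11.
542 hashes to 9; 9,10,11 taken => place at 12.
876 hashes to 5; slot 5 is free => place at 5.
22 hashes to 9; 9,10,11,12 taken => place at 0.
Table: [22, ., ., ., ., 876, ., 800, ., 815, 61, 763, 542]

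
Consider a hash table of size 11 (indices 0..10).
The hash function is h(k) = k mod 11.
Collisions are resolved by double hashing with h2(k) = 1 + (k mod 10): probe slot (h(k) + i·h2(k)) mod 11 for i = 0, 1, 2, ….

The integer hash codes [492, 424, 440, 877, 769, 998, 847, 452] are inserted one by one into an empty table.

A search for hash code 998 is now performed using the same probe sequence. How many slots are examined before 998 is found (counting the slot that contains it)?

3

Insert 492: h=8, slot 8 empty → index 8.
Insert 424: h=6, slot 6 empty → index 6.
Insert 440: h=0, slot 0 empty → index 0.
Insert 877: h=8, h2=8, slot 8 occupied → index 5.
Insert 769: h=10, slot 10 empty → index 10.
Insert 998: h=8, h2=9, slots 8,6 occupied → index 4.
Insert 847: h=0, h2=8, slots 0,8,5 occupied → index 2.
Insert 452: h=1, slot 1 empty → index 1.
Table: [440, 452, 847, —, 998, 877, 424, —, 492, —, 769]
Lookup 998: h=8, h2=9, probe 8,6,4 → found at 4.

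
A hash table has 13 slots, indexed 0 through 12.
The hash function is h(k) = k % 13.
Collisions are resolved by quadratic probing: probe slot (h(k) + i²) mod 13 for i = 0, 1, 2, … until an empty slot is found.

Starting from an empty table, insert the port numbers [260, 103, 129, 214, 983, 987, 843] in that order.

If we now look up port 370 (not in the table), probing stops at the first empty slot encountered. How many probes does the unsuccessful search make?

Insert 260: h=0, slot 0 empty → index 0.
Insert 103: h=12, slot 12 empty → index 12.
Insert 129: h=12, slots 12,0 occupied → index 3.
Insert 214: h=6, slot 6 empty → index 6.
Insert 983: h=8, slot 8 empty → index 8.
Insert 987: h=12, slots 12,0,3,8 occupied → index 2.
Insert 843: h=11, slot 11 empty → index 11.
Table: [260, ∅, 987, 129, ∅, ∅, 214, ∅, 983, ∅, ∅, 843, 103]
Lookup 370: h=6, probe 6,7 → slot 7 empty, not found.

2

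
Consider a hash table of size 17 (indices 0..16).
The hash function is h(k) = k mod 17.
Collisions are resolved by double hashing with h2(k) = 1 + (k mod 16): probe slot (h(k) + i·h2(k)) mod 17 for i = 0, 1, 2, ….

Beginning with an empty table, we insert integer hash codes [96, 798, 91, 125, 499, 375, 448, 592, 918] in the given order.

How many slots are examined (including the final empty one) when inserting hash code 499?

Insert 96: h=11, slot 11 empty → index 11.
Insert 798: h=16, slot 16 empty → index 16.
Insert 91: h=6, slot 6 empty → index 6.
Insert 125: h=6, h2=14, slot 6 occupied → index 3.
Insert 499: h=6, h2=4, slot 6 occupied → index 10.
Insert 375: h=1, slot 1 empty → index 1.
Insert 448: h=6, h2=1, slot 6 occupied → index 7.
Insert 592: h=14, slot 14 empty → index 14.
Insert 918: h=0, slot 0 empty → index 0.
Table: [918, 375, ., 125, ., ., 91, 448, ., ., 499, 96, ., ., 592, ., 798]

2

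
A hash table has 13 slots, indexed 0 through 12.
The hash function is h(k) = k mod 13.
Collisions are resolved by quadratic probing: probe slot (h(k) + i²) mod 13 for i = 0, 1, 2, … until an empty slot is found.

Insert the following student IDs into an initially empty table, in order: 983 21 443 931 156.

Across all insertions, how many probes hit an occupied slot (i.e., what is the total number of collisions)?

983 hashes to 8; slot 8 is free → place at 8.
21 hashes to 8; 8 taken → place at 9.
443 hashes to 1; slot 1 is free → place at 1.
931 hashes to 8; 8,9 taken → place at 12.
156 hashes to 0; slot 0 is free → place at 0.
Table: [156, 443, ∅, ∅, ∅, ∅, ∅, ∅, 983, 21, ∅, ∅, 931]

3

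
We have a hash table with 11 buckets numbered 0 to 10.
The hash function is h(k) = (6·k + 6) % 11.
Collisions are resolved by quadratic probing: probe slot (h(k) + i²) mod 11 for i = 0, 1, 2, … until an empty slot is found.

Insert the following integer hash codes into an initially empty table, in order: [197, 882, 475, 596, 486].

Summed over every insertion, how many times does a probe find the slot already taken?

8

Insert 197: h=0, slot 0 empty → index 0.
Insert 882: h=7, slot 7 empty → index 7.
Insert 475: h=7, slot 7 occupied → index 8.
Insert 596: h=7, slots 7,8,0 occupied → index 5.
Insert 486: h=7, slots 7,8,0,5 occupied → index 1.
Table: [197, 486, _, _, _, 596, _, 882, 475, _, _]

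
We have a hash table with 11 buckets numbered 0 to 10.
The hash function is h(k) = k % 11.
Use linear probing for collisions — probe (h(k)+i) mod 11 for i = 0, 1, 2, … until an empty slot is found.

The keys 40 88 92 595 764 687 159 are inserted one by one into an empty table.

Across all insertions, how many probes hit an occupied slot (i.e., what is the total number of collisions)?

4

Insert 40: h=7, slot 7 empty => index 7.
Insert 88: h=0, slot 0 empty => index 0.
Insert 92: h=4, slot 4 empty => index 4.
Insert 595: h=1, slot 1 empty => index 1.
Insert 764: h=5, slot 5 empty => index 5.
Insert 687: h=5, slot 5 occupied => index 6.
Insert 159: h=5, slots 5,6,7 occupied => index 8.
Table: [88, 595, -, -, 92, 764, 687, 40, 159, -, -]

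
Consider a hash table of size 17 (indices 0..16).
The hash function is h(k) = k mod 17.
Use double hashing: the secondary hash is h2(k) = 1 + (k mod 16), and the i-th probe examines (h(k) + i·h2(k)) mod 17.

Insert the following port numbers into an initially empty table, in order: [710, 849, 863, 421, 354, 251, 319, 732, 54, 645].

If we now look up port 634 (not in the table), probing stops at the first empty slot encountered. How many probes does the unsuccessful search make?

Insert 710: h=13, slot 13 empty -> index 13.
Insert 849: h=16, slot 16 empty -> index 16.
Insert 863: h=13, h2=16, slot 13 occupied -> index 12.
Insert 421: h=13, h2=6, slot 13 occupied -> index 2.
Insert 354: h=14, slot 14 empty -> index 14.
Insert 251: h=13, h2=12, slot 13 occupied -> index 8.
Insert 319: h=13, h2=16, slots 13,12 occupied -> index 11.
Insert 732: h=1, slot 1 empty -> index 1.
Insert 54: h=3, slot 3 empty -> index 3.
Insert 645: h=16, h2=6, slot 16 occupied -> index 5.
Table: [., 732, 421, 54, ., 645, ., ., 251, ., ., 319, 863, 710, 354, ., 849]
Lookup 634: h=5, h2=11, probe 5,16,10 → slot 10 empty, not found.

3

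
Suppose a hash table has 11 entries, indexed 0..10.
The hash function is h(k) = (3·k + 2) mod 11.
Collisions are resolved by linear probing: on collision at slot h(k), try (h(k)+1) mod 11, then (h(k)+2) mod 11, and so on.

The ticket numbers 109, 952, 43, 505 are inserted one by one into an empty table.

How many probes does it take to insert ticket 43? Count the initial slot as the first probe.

2

Insert 109: h=10, slot 10 empty → index 10.
Insert 952: h=9, slot 9 empty → index 9.
Insert 43: h=10, slot 10 occupied → index 0.
Insert 505: h=10, slots 10,0 occupied → index 1.
Table: [43, 505, —, —, —, —, —, —, —, 952, 109]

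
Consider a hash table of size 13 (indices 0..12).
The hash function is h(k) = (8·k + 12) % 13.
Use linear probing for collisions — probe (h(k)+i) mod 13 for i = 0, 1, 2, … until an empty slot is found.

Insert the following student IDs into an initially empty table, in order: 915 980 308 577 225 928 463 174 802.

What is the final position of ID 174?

4

915: h=0 => slot 0
980: h=0, probe 0,1 => slot 1
308: h=6 => slot 6
577: h=0, probe 0,1,2 => slot 2
225: h=5 => slot 5
928: h=0, probe 0,1,2,3 => slot 3
463: h=11 => slot 11
174: h=0, probe 0,1,2,3,4 => slot 4
802: h=6, probe 6,7 => slot 7
Table: [915, 980, 577, 928, 174, 225, 308, 802, _, _, _, 463, _]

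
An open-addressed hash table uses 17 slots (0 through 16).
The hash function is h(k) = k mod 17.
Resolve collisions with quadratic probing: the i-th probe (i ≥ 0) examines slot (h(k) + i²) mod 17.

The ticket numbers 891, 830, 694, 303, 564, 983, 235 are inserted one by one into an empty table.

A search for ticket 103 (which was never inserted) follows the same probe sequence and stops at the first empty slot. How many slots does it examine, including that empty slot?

891 hashes to 7; slot 7 is free => place at 7.
830 hashes to 14; slot 14 is free => place at 14.
694 hashes to 14; 14 taken => place at 15.
303 hashes to 14; 14,15 taken => place at 1.
564 hashes to 3; slot 3 is free => place at 3.
983 hashes to 14; 14,15,1 taken => place at 6.
235 hashes to 14; 14,15,1,6 taken => place at 13.
Table: [_, 303, _, 564, _, _, 983, 891, _, _, _, _, _, 235, 830, 694, _]
Lookup 103: h=1, probe 1,2 → slot 2 empty, not found.

2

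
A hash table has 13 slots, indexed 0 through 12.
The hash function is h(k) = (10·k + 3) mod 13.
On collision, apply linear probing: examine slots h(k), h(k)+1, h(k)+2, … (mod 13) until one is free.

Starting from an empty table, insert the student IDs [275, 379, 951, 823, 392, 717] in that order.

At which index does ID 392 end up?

0

Insert 275: h=10, slot 10 empty → index 10.
Insert 379: h=10, slot 10 occupied → index 11.
Insert 951: h=10, slots 10,11 occupied → index 12.
Insert 823: h=4, slot 4 empty → index 4.
Insert 392: h=10, slots 10,11,12 occupied → index 0.
Insert 717: h=10, slots 10,11,12,0 occupied → index 1.
Table: [392, 717, —, —, 823, —, —, —, —, —, 275, 379, 951]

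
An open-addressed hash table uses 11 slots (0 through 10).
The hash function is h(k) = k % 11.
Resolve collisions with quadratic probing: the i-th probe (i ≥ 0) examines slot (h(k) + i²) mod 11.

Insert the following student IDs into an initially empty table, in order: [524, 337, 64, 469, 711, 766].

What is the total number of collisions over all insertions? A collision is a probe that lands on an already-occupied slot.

Insert 524: h=7, slot 7 empty => index 7.
Insert 337: h=7, slot 7 occupied => index 8.
Insert 64: h=9, slot 9 empty => index 9.
Insert 469: h=7, slots 7,8 occupied => index 0.
Insert 711: h=7, slots 7,8,0 occupied => index 5.
Insert 766: h=7, slots 7,8,0,5 occupied => index 1.
Table: [469, 766, -, -, -, 711, -, 524, 337, 64, -]

10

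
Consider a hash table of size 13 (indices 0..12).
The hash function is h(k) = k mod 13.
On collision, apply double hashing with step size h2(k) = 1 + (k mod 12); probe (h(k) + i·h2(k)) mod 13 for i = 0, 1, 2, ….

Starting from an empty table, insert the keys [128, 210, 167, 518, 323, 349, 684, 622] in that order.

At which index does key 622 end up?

7

Insert 128: h=11, slot 11 empty => index 11.
Insert 210: h=2, slot 2 empty => index 2.
Insert 167: h=11, h2=12, slot 11 occupied => index 10.
Insert 518: h=11, h2=3, slot 11 occupied => index 1.
Insert 323: h=11, h2=12, slots 11,10 occupied => index 9.
Insert 349: h=11, h2=2, slot 11 occupied => index 0.
Insert 684: h=8, slot 8 empty => index 8.
Insert 622: h=11, h2=11, slots 11,9 occupied => index 7.
Table: [349, 518, 210, -, -, -, -, 622, 684, 323, 167, 128, -]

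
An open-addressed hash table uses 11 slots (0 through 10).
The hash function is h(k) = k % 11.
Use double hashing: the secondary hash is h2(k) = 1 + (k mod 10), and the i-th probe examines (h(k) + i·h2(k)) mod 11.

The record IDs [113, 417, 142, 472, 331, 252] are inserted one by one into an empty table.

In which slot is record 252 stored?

113 hashes to 3; slot 3 is free → place at 3.
417 hashes to 10; slot 10 is free → place at 10.
142 hashes to 10, h2=3; 10 taken → place at 2.
472 hashes to 10, h2=3; 10,2 taken → place at 5.
331 hashes to 1; slot 1 is free → place at 1.
252 hashes to 10, h2=3; 10,2,5 taken → place at 8.
Table: [—, 331, 142, 113, —, 472, —, —, 252, —, 417]

8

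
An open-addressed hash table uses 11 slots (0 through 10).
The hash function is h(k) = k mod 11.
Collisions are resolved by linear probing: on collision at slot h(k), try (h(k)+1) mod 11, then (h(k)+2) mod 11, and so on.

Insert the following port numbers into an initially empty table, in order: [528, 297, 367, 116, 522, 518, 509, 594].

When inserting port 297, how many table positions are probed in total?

2

528: h=0 => slot 0
297: h=0, probe 0,1 => slot 1
367: h=4 => slot 4
116: h=6 => slot 6
522: h=5 => slot 5
518: h=1, probe 1,2 => slot 2
509: h=3 => slot 3
594: h=0, probe 0,1,2,3,4,5,6,7 => slot 7
Table: [528, 297, 518, 509, 367, 522, 116, 594, —, —, —]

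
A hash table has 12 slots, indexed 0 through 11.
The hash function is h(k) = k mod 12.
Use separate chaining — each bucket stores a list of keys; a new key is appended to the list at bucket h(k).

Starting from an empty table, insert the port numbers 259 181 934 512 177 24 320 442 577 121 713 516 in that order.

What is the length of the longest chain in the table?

3

259 → bucket 7
181 → bucket 1
934 → bucket 10
512 → bucket 8
177 → bucket 9
24 → bucket 0
320 → bucket 8 (collision)
442 → bucket 10 (collision)
577 → bucket 1 (collision)
121 → bucket 1 (collision)
713 → bucket 5
516 → bucket 0 (collision)
Final buckets:
0: 24 -> 516
1: 181 -> 577 -> 121
2: ∅
3: ∅
4: ∅
5: 713
6: ∅
7: 259
8: 512 -> 320
9: 177
10: 934 -> 442
11: ∅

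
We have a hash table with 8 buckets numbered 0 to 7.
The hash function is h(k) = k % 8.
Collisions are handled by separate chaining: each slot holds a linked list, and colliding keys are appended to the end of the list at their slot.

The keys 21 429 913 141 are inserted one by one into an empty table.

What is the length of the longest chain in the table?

21 → bucket 5
429 → bucket 5 (collision)
913 → bucket 1
141 → bucket 5 (collision)
Final buckets:
0: _
1: 913
2: _
3: _
4: _
5: 21 -> 429 -> 141
6: _
7: _

3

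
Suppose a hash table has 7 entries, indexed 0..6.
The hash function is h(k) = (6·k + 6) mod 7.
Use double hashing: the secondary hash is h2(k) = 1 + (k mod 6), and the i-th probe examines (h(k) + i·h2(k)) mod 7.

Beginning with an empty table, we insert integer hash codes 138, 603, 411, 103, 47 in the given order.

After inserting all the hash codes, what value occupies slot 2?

138: h=1 => slot 1
603: h=5 => slot 5
411: h=1, h2=4, probe 1,5,2 => slot 2
103: h=1, h2=2, probe 1,3 => slot 3
47: h=1, h2=6, probe 1,0 => slot 0
Table: [47, 138, 411, 103, —, 603, —]

411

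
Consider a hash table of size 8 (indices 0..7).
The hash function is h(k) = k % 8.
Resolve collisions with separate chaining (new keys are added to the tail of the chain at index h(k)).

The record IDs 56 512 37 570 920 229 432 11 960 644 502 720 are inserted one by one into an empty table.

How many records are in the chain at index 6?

1

56 → bucket 0
512 → bucket 0 (collision)
37 → bucket 5
570 → bucket 2
920 → bucket 0 (collision)
229 → bucket 5 (collision)
432 → bucket 0 (collision)
11 → bucket 3
960 → bucket 0 (collision)
644 → bucket 4
502 → bucket 6
720 → bucket 0 (collision)
Final buckets:
0: 56 -> 512 -> 920 -> 432 -> 960 -> 720
1: .
2: 570
3: 11
4: 644
5: 37 -> 229
6: 502
7: .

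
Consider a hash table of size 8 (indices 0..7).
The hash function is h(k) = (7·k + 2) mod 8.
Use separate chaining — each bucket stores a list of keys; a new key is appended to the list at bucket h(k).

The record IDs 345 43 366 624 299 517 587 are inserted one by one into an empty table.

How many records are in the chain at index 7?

3

Insert 345: h=1, bucket 1 empty → new chain.
Insert 43: h=7, bucket 7 empty → new chain.
Insert 366: h=4, bucket 4 empty → new chain.
Insert 624: h=2, bucket 2 empty → new chain.
Insert 299: h=7, bucket 7 nonempty → append to chain.
Insert 517: h=5, bucket 5 empty → new chain.
Insert 587: h=7, bucket 7 nonempty → append to chain.
Final buckets:
0: —
1: 345
2: 624
3: —
4: 366
5: 517
6: —
7: 43 -> 299 -> 587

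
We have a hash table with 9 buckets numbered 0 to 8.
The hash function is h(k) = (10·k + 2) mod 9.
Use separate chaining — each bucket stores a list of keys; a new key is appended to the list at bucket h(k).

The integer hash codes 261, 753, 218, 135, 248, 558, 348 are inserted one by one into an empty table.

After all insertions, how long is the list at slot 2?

3

261 → bucket 2
753 → bucket 8
218 → bucket 4
135 → bucket 2 (collision)
248 → bucket 7
558 → bucket 2 (collision)
348 → bucket 8 (collision)
Final buckets:
0: -
1: -
2: 261 -> 135 -> 558
3: -
4: 218
5: -
6: -
7: 248
8: 753 -> 348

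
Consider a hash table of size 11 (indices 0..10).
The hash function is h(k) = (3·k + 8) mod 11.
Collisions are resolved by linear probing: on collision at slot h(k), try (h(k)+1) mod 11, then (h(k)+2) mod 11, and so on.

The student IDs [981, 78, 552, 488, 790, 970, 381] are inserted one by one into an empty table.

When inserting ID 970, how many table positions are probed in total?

981 hashes to 3; slot 3 is free -> place at 3.
78 hashes to 0; slot 0 is free -> place at 0.
552 hashes to 3; 3 taken -> place at 4.
488 hashes to 9; slot 9 is free -> place at 9.
790 hashes to 2; slot 2 is free -> place at 2.
970 hashes to 3; 3,4 taken -> place at 5.
381 hashes to 7; slot 7 is free -> place at 7.
Table: [78, ∅, 790, 981, 552, 970, ∅, 381, ∅, 488, ∅]

3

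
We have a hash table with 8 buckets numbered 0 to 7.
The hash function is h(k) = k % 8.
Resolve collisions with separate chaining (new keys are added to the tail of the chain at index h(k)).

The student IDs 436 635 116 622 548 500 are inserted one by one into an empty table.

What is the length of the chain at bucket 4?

4

Insert 436: h=4, bucket 4 empty → new chain.
Insert 635: h=3, bucket 3 empty → new chain.
Insert 116: h=4, bucket 4 nonempty → append to chain.
Insert 622: h=6, bucket 6 empty → new chain.
Insert 548: h=4, bucket 4 nonempty → append to chain.
Insert 500: h=4, bucket 4 nonempty → append to chain.
Final buckets:
0: ∅
1: ∅
2: ∅
3: 635
4: 436 -> 116 -> 548 -> 500
5: ∅
6: 622
7: ∅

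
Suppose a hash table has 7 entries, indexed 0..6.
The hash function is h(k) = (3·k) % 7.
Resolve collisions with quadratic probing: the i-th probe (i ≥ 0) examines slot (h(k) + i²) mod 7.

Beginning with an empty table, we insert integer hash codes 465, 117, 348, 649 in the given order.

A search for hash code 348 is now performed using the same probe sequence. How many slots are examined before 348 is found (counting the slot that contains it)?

3

465 hashes to 2; slot 2 is free => place at 2.
117 hashes to 1; slot 1 is free => place at 1.
348 hashes to 1; 1,2 taken => place at 5.
649 hashes to 1; 1,2,5 taken => place at 3.
Table: [_, 117, 465, 649, _, 348, _]
Lookup 348: h=1, probe 1,2,5 → found at 5.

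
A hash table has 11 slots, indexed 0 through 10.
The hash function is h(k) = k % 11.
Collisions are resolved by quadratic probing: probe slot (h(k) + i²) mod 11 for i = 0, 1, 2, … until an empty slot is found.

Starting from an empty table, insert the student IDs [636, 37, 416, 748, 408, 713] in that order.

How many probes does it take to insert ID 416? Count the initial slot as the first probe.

636: h=9 -> slot 9
37: h=4 -> slot 4
416: h=9, probe 9,10 -> slot 10
748: h=0 -> slot 0
408: h=1 -> slot 1
713: h=9, probe 9,10,2 -> slot 2
Table: [748, 408, 713, _, 37, _, _, _, _, 636, 416]

2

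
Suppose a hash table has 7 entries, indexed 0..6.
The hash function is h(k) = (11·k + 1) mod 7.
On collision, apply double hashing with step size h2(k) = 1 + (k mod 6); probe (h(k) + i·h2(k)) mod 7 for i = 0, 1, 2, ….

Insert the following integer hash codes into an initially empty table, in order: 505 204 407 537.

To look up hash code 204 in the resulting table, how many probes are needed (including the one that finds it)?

2

505 hashes to 5; slot 5 is free -> place at 5.
204 hashes to 5, h2=1; 5 taken -> place at 6.
407 hashes to 5, h2=6; 5 taken -> place at 4.
537 hashes to 0; slot 0 is free -> place at 0.
Table: [537, —, —, —, 407, 505, 204]
Lookup 204: h=5, h2=1, probe 5,6 → found at 6.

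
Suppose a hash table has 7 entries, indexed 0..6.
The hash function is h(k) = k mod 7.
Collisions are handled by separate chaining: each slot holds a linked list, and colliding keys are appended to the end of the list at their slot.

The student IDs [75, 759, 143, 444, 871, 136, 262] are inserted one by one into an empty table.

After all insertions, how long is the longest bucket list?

Insert 75: h=5, bucket 5 empty → new chain.
Insert 759: h=3, bucket 3 empty → new chain.
Insert 143: h=3, bucket 3 nonempty → append to chain.
Insert 444: h=3, bucket 3 nonempty → append to chain.
Insert 871: h=3, bucket 3 nonempty → append to chain.
Insert 136: h=3, bucket 3 nonempty → append to chain.
Insert 262: h=3, bucket 3 nonempty → append to chain.
Final buckets:
0: —
1: —
2: —
3: 759 -> 143 -> 444 -> 871 -> 136 -> 262
4: —
5: 75
6: —

6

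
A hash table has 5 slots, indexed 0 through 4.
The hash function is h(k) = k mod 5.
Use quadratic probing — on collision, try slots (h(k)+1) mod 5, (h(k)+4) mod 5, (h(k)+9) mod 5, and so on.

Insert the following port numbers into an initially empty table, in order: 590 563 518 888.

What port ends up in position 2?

590: h=0 => slot 0
563: h=3 => slot 3
518: h=3, probe 3,4 => slot 4
888: h=3, probe 3,4,2 => slot 2
Table: [590, -, 888, 563, 518]

888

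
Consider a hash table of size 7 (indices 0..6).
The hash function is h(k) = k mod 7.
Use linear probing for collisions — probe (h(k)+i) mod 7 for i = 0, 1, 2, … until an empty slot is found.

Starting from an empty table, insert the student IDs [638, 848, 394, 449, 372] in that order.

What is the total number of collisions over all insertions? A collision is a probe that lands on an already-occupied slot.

9

638 hashes to 1; slot 1 is free → place at 1.
848 hashes to 1; 1 taken → place at 2.
394 hashes to 2; 2 taken → place at 3.
449 hashes to 1; 1,2,3 taken → place at 4.
372 hashes to 1; 1,2,3,4 taken → place at 5.
Table: [—, 638, 848, 394, 449, 372, —]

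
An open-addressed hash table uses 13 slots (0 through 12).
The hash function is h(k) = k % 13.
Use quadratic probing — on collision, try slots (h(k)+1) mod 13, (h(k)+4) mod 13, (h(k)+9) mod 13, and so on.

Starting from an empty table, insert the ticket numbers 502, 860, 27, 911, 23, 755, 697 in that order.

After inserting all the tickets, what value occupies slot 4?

502: h=8 -> slot 8
860: h=2 -> slot 2
27: h=1 -> slot 1
911: h=1, probe 1,2,5 -> slot 5
23: h=10 -> slot 10
755: h=1, probe 1,2,5,10,4 -> slot 4
697: h=8, probe 8,9 -> slot 9
Table: [_, 27, 860, _, 755, 911, _, _, 502, 697, 23, _, _]

755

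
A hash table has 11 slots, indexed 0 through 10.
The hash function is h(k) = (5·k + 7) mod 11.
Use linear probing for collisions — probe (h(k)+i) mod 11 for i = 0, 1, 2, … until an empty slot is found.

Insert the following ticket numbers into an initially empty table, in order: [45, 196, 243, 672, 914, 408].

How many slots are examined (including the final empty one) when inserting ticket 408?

45 hashes to 1; slot 1 is free -> place at 1.
196 hashes to 8; slot 8 is free -> place at 8.
243 hashes to 1; 1 taken -> place at 2.
672 hashes to 1; 1,2 taken -> place at 3.
914 hashes to 1; 1,2,3 taken -> place at 4.
408 hashes to 1; 1,2,3,4 taken -> place at 5.
Table: [-, 45, 243, 672, 914, 408, -, -, 196, -, -]

5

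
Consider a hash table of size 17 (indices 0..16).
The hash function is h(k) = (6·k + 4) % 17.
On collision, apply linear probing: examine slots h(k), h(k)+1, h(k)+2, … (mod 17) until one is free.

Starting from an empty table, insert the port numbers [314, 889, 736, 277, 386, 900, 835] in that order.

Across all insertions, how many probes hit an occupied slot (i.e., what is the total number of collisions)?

5

314 hashes to 1; slot 1 is free -> place at 1.
889 hashes to 0; slot 0 is free -> place at 0.
736 hashes to 0; 0,1 taken -> place at 2.
277 hashes to 0; 0,1,2 taken -> place at 3.
386 hashes to 8; slot 8 is free -> place at 8.
900 hashes to 15; slot 15 is free -> place at 15.
835 hashes to 16; slot 16 is free -> place at 16.
Table: [889, 314, 736, 277, -, -, -, -, 386, -, -, -, -, -, -, 900, 835]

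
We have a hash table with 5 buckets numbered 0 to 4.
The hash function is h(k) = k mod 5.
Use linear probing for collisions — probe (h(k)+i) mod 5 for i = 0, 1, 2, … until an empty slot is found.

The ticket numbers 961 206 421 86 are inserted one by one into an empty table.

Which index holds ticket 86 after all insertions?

4

961 hashes to 1; slot 1 is free => place at 1.
206 hashes to 1; 1 taken => place at 2.
421 hashes to 1; 1,2 taken => place at 3.
86 hashes to 1; 1,2,3 taken => place at 4.
Table: [∅, 961, 206, 421, 86]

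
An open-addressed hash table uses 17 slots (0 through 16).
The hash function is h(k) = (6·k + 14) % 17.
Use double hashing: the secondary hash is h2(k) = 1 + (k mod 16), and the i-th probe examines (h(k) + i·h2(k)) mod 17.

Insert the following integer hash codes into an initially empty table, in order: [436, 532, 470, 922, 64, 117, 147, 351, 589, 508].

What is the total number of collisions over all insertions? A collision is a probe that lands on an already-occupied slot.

6

436 hashes to 12; slot 12 is free => place at 12.
532 hashes to 10; slot 10 is free => place at 10.
470 hashes to 12, h2=7; 12 taken => place at 2.
922 hashes to 4; slot 4 is free => place at 4.
64 hashes to 7; slot 7 is free => place at 7.
117 hashes to 2, h2=6; 2 taken => place at 8.
147 hashes to 12, h2=4; 12 taken => place at 16.
351 hashes to 12, h2=16; 12 taken => place at 11.
589 hashes to 12, h2=14; 12 taken => place at 9.
508 hashes to 2, h2=13; 2 taken => place at 15.
Table: [-, -, 470, -, 922, -, -, 64, 117, 589, 532, 351, 436, -, -, 508, 147]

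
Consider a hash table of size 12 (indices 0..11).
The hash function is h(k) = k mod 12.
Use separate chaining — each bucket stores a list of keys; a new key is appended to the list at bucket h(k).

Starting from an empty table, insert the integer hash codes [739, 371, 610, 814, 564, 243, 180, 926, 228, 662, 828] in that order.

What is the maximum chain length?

4

739 -> bucket 7
371 -> bucket 11
610 -> bucket 10
814 -> bucket 10 (collision)
564 -> bucket 0
243 -> bucket 3
180 -> bucket 0 (collision)
926 -> bucket 2
228 -> bucket 0 (collision)
662 -> bucket 2 (collision)
828 -> bucket 0 (collision)
Final buckets:
0: 564 -> 180 -> 228 -> 828
1: ∅
2: 926 -> 662
3: 243
4: ∅
5: ∅
6: ∅
7: 739
8: ∅
9: ∅
10: 610 -> 814
11: 371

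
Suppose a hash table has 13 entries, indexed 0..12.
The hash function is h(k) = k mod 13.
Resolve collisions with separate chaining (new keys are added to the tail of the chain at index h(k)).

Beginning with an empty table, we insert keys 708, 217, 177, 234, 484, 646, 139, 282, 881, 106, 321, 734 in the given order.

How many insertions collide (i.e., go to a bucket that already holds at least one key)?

708 → bucket 6
217 → bucket 9
177 → bucket 8
234 → bucket 0
484 → bucket 3
646 → bucket 9 (collision)
139 → bucket 9 (collision)
282 → bucket 9 (collision)
881 → bucket 10
106 → bucket 2
321 → bucket 9 (collision)
734 → bucket 6 (collision)
Final buckets:
0: 234
1: —
2: 106
3: 484
4: —
5: —
6: 708 -> 734
7: —
8: 177
9: 217 -> 646 -> 139 -> 282 -> 321
10: 881
11: —
12: —

5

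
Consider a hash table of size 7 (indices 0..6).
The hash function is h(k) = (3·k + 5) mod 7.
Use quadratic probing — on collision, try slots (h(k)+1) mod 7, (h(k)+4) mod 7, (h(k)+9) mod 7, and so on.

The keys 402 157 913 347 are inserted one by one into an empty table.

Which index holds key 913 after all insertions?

Insert 402: h=0, slot 0 empty => index 0.
Insert 157: h=0, slot 0 occupied => index 1.
Insert 913: h=0, slots 0,1 occupied => index 4.
Insert 347: h=3, slot 3 empty => index 3.
Table: [402, 157, —, 347, 913, —, —]

4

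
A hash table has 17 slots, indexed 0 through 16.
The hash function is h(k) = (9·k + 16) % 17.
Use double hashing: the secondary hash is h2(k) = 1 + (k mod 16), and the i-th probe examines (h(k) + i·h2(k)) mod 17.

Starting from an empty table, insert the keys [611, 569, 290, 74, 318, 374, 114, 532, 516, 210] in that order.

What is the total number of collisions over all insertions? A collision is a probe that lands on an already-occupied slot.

8

Insert 611: h=7, slot 7 empty → index 7.
Insert 569: h=3, slot 3 empty → index 3.
Insert 290: h=8, slot 8 empty → index 8.
Insert 74: h=2, slot 2 empty → index 2.
Insert 318: h=5, slot 5 empty → index 5.
Insert 374: h=16, slot 16 empty → index 16.
Insert 114: h=5, h2=3, slots 5,8 occupied → index 11.
Insert 532: h=10, slot 10 empty → index 10.
Insert 516: h=2, h2=5, slots 2,7 occupied → index 12.
Insert 210: h=2, h2=3, slots 2,5,8,11 occupied → index 14.
Table: [—, —, 74, 569, —, 318, —, 611, 290, —, 532, 114, 516, —, 210, —, 374]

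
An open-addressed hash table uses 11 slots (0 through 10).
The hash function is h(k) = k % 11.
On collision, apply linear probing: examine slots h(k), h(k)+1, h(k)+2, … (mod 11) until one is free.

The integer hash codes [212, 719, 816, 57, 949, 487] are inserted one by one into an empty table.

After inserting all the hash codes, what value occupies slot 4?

212 hashes to 3; slot 3 is free → place at 3.
719 hashes to 4; slot 4 is free → place at 4.
816 hashes to 2; slot 2 is free → place at 2.
57 hashes to 2; 2,3,4 taken → place at 5.
949 hashes to 3; 3,4,5 taken → place at 6.
487 hashes to 3; 3,4,5,6 taken → place at 7.
Table: [-, -, 816, 212, 719, 57, 949, 487, -, -, -]

719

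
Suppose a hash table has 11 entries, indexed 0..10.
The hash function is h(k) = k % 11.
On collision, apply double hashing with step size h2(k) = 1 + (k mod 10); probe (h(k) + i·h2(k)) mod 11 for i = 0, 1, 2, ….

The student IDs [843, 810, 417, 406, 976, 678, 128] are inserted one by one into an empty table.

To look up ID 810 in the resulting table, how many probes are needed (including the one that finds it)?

2

843 hashes to 7; slot 7 is free -> place at 7.
810 hashes to 7, h2=1; 7 taken -> place at 8.
417 hashes to 10; slot 10 is free -> place at 10.
406 hashes to 10, h2=7; 10 taken -> place at 6.
976 hashes to 8, h2=7; 8 taken -> place at 4.
678 hashes to 7, h2=9; 7 taken -> place at 5.
128 hashes to 7, h2=9; 7,5 taken -> place at 3.
Table: [., ., ., 128, 976, 678, 406, 843, 810, ., 417]
Lookup 810: h=7, h2=1, probe 7,8 → found at 8.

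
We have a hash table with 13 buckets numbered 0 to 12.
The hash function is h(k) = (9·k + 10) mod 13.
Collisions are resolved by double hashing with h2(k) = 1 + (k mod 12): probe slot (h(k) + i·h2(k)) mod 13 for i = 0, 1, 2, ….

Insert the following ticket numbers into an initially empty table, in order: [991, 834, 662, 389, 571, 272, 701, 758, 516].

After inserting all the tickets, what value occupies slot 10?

272

Insert 991: h=11, slot 11 empty -> index 11.
Insert 834: h=2, slot 2 empty -> index 2.
Insert 662: h=1, slot 1 empty -> index 1.
Insert 389: h=1, h2=6, slot 1 occupied -> index 7.
Insert 571: h=1, h2=8, slot 1 occupied -> index 9.
Insert 272: h=1, h2=9, slot 1 occupied -> index 10.
Insert 701: h=1, h2=6, slots 1,7 occupied -> index 0.
Insert 758: h=7, h2=3, slots 7,10,0 occupied -> index 3.
Insert 516: h=0, h2=1, slots 0,1,2,3 occupied -> index 4.
Table: [701, 662, 834, 758, 516, —, —, 389, —, 571, 272, 991, —]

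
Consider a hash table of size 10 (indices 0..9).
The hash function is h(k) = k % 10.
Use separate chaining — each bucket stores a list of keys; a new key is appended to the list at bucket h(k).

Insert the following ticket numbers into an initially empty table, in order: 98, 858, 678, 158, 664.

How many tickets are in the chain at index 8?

4

98 -> bucket 8
858 -> bucket 8 (collision)
678 -> bucket 8 (collision)
158 -> bucket 8 (collision)
664 -> bucket 4
Final buckets:
0: -
1: -
2: -
3: -
4: 664
5: -
6: -
7: -
8: 98 -> 858 -> 678 -> 158
9: -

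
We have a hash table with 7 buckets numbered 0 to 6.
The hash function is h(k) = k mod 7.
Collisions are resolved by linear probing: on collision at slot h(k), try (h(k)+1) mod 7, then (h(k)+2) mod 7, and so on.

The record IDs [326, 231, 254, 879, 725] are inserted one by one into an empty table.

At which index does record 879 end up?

326 hashes to 4; slot 4 is free → place at 4.
231 hashes to 0; slot 0 is free → place at 0.
254 hashes to 2; slot 2 is free → place at 2.
879 hashes to 4; 4 taken → place at 5.
725 hashes to 4; 4,5 taken → place at 6.
Table: [231, ∅, 254, ∅, 326, 879, 725]

5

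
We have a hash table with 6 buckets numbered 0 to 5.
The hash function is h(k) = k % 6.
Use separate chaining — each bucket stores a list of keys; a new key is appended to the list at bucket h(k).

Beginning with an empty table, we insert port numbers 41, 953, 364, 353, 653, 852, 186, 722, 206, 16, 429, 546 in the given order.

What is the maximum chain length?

4

41 -> bucket 5
953 -> bucket 5 (collision)
364 -> bucket 4
353 -> bucket 5 (collision)
653 -> bucket 5 (collision)
852 -> bucket 0
186 -> bucket 0 (collision)
722 -> bucket 2
206 -> bucket 2 (collision)
16 -> bucket 4 (collision)
429 -> bucket 3
546 -> bucket 0 (collision)
Final buckets:
0: 852 -> 186 -> 546
1: ∅
2: 722 -> 206
3: 429
4: 364 -> 16
5: 41 -> 953 -> 353 -> 653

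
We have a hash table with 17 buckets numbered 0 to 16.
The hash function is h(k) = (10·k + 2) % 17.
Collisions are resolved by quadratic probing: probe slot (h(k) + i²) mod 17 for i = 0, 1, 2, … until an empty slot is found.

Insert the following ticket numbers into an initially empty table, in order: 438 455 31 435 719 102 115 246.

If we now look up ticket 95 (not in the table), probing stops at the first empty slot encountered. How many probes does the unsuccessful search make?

3

438: h=13 -> slot 13
455: h=13, probe 13,14 -> slot 14
31: h=6 -> slot 6
435: h=0 -> slot 0
719: h=1 -> slot 1
102: h=2 -> slot 2
115: h=13, probe 13,14,0,5 -> slot 5
246: h=14, probe 14,15 -> slot 15
Table: [435, 719, 102, ∅, ∅, 115, 31, ∅, ∅, ∅, ∅, ∅, ∅, 438, 455, 246, ∅]
Lookup 95: h=0, probe 0,1,4 → slot 4 empty, not found.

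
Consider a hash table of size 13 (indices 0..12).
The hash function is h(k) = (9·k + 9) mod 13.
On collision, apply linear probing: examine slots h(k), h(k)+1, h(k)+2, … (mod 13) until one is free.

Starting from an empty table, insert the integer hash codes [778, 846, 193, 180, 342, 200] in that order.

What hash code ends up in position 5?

778: h=4 → slot 4
846: h=5 → slot 5
193: h=4, probe 4,5,6 → slot 6
180: h=4, probe 4,5,6,7 → slot 7
342: h=6, probe 6,7,8 → slot 8
200: h=2 → slot 2
Table: [-, -, 200, -, 778, 846, 193, 180, 342, -, -, -, -]

846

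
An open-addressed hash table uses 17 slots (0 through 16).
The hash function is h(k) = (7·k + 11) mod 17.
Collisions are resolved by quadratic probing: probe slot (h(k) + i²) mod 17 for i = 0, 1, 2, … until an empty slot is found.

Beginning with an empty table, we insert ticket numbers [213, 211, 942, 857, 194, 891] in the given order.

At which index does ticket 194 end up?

1

213 hashes to 6; slot 6 is free -> place at 6.
211 hashes to 9; slot 9 is free -> place at 9.
942 hashes to 9; 9 taken -> place at 10.
857 hashes to 9; 9,10 taken -> place at 13.
194 hashes to 9; 9,10,13 taken -> place at 1.
891 hashes to 9; 9,10,13,1 taken -> place at 8.
Table: [∅, 194, ∅, ∅, ∅, ∅, 213, ∅, 891, 211, 942, ∅, ∅, 857, ∅, ∅, ∅]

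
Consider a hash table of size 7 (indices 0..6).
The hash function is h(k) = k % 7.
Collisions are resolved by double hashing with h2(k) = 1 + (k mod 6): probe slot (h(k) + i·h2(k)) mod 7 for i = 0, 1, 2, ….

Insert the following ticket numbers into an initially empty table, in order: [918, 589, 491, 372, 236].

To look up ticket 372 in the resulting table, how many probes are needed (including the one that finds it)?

2

918: h=1 → slot 1
589: h=1, h2=2, probe 1,3 → slot 3
491: h=1, h2=6, probe 1,0 → slot 0
372: h=1, h2=1, probe 1,2 → slot 2
236: h=5 → slot 5
Table: [491, 918, 372, 589, -, 236, -]
Lookup 372: h=1, h2=1, probe 1,2 → found at 2.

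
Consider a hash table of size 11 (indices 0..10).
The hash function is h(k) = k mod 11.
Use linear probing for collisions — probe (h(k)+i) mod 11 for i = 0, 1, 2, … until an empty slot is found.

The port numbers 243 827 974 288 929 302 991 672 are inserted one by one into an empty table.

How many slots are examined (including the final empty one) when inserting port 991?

Insert 243: h=1, slot 1 empty -> index 1.
Insert 827: h=2, slot 2 empty -> index 2.
Insert 974: h=6, slot 6 empty -> index 6.
Insert 288: h=2, slot 2 occupied -> index 3.
Insert 929: h=5, slot 5 empty -> index 5.
Insert 302: h=5, slots 5,6 occupied -> index 7.
Insert 991: h=1, slots 1,2,3 occupied -> index 4.
Insert 672: h=1, slots 1,2,3,4,5,6,7 occupied -> index 8.
Table: [—, 243, 827, 288, 991, 929, 974, 302, 672, —, —]

4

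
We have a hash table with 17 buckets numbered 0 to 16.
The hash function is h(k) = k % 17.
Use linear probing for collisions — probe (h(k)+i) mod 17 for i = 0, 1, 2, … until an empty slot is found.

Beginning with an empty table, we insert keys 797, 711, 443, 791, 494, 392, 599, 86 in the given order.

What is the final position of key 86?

797: h=15 -> slot 15
711: h=14 -> slot 14
443: h=1 -> slot 1
791: h=9 -> slot 9
494: h=1, probe 1,2 -> slot 2
392: h=1, probe 1,2,3 -> slot 3
599: h=4 -> slot 4
86: h=1, probe 1,2,3,4,5 -> slot 5
Table: [—, 443, 494, 392, 599, 86, —, —, —, 791, —, —, —, —, 711, 797, —]

5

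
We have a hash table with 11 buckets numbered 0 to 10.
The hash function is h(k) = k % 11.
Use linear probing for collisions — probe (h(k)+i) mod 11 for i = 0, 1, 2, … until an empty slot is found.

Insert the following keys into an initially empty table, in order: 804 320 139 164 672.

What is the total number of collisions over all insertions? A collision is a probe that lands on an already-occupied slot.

3

804 hashes to 1; slot 1 is free => place at 1.
320 hashes to 1; 1 taken => place at 2.
139 hashes to 7; slot 7 is free => place at 7.
164 hashes to 10; slot 10 is free => place at 10.
672 hashes to 1; 1,2 taken => place at 3.
Table: [., 804, 320, 672, ., ., ., 139, ., ., 164]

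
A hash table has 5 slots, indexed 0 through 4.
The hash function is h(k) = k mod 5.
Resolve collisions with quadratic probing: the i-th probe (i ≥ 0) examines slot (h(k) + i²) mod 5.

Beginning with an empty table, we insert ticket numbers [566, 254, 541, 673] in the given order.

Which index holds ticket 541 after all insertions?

2

Insert 566: h=1, slot 1 empty -> index 1.
Insert 254: h=4, slot 4 empty -> index 4.
Insert 541: h=1, slot 1 occupied -> index 2.
Insert 673: h=3, slot 3 empty -> index 3.
Table: [_, 566, 541, 673, 254]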